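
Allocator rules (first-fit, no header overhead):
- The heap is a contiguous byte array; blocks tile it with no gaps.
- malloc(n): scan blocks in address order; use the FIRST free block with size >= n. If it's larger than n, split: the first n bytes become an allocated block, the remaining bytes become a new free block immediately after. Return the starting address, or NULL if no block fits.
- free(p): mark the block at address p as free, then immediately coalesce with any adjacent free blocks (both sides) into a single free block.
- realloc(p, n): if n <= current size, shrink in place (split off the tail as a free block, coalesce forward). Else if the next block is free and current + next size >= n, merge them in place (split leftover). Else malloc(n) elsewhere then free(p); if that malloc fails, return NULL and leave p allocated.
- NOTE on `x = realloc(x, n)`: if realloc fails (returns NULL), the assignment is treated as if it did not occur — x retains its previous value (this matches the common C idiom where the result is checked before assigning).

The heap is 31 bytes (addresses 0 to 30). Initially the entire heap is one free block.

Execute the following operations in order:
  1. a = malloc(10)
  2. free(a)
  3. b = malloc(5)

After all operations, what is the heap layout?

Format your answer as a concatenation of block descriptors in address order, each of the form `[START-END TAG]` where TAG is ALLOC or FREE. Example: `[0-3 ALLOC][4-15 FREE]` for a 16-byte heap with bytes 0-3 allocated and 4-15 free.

Op 1: a = malloc(10) -> a = 0; heap: [0-9 ALLOC][10-30 FREE]
Op 2: free(a) -> (freed a); heap: [0-30 FREE]
Op 3: b = malloc(5) -> b = 0; heap: [0-4 ALLOC][5-30 FREE]

Answer: [0-4 ALLOC][5-30 FREE]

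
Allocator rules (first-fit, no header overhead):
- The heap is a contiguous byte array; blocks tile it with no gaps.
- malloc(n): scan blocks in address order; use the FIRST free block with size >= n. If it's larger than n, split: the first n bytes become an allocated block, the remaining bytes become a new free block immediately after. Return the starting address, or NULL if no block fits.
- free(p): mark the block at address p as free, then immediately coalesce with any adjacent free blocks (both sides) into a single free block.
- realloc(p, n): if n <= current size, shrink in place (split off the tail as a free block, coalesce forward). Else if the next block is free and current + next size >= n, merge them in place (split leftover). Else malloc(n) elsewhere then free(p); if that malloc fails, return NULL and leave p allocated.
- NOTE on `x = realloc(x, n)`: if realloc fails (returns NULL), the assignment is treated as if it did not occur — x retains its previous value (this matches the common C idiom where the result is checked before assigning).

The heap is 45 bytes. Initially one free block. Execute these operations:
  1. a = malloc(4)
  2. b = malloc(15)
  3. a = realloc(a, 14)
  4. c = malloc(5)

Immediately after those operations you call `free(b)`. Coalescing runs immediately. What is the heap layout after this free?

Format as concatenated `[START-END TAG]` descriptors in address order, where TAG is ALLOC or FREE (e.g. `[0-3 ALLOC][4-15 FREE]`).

Answer: [0-18 FREE][19-32 ALLOC][33-37 ALLOC][38-44 FREE]

Derivation:
Op 1: a = malloc(4) -> a = 0; heap: [0-3 ALLOC][4-44 FREE]
Op 2: b = malloc(15) -> b = 4; heap: [0-3 ALLOC][4-18 ALLOC][19-44 FREE]
Op 3: a = realloc(a, 14) -> a = 19; heap: [0-3 FREE][4-18 ALLOC][19-32 ALLOC][33-44 FREE]
Op 4: c = malloc(5) -> c = 33; heap: [0-3 FREE][4-18 ALLOC][19-32 ALLOC][33-37 ALLOC][38-44 FREE]
free(b): b = 4 -> block [4-18 ALLOC]; mark free, coalesce with adjacent free neighbors -> [0-18 FREE][19-32 ALLOC][33-37 ALLOC][38-44 FREE]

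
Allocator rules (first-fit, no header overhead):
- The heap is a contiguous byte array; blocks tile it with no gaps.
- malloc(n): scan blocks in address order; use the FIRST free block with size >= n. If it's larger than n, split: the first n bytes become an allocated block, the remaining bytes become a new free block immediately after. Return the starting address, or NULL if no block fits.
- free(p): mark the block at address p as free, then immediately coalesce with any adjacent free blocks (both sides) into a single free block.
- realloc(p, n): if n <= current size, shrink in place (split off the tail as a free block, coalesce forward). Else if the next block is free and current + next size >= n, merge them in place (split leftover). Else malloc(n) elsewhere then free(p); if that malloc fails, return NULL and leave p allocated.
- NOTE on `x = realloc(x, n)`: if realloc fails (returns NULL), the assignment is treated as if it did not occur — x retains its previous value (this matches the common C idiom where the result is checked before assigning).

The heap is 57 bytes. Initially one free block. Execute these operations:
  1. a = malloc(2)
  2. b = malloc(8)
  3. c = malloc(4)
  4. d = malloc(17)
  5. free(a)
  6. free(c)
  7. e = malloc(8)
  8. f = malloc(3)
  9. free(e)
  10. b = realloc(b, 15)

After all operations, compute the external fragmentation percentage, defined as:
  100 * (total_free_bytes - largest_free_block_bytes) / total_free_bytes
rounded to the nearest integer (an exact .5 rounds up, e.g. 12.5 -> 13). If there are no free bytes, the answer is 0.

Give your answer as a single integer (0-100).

Op 1: a = malloc(2) -> a = 0; heap: [0-1 ALLOC][2-56 FREE]
Op 2: b = malloc(8) -> b = 2; heap: [0-1 ALLOC][2-9 ALLOC][10-56 FREE]
Op 3: c = malloc(4) -> c = 10; heap: [0-1 ALLOC][2-9 ALLOC][10-13 ALLOC][14-56 FREE]
Op 4: d = malloc(17) -> d = 14; heap: [0-1 ALLOC][2-9 ALLOC][10-13 ALLOC][14-30 ALLOC][31-56 FREE]
Op 5: free(a) -> (freed a); heap: [0-1 FREE][2-9 ALLOC][10-13 ALLOC][14-30 ALLOC][31-56 FREE]
Op 6: free(c) -> (freed c); heap: [0-1 FREE][2-9 ALLOC][10-13 FREE][14-30 ALLOC][31-56 FREE]
Op 7: e = malloc(8) -> e = 31; heap: [0-1 FREE][2-9 ALLOC][10-13 FREE][14-30 ALLOC][31-38 ALLOC][39-56 FREE]
Op 8: f = malloc(3) -> f = 10; heap: [0-1 FREE][2-9 ALLOC][10-12 ALLOC][13-13 FREE][14-30 ALLOC][31-38 ALLOC][39-56 FREE]
Op 9: free(e) -> (freed e); heap: [0-1 FREE][2-9 ALLOC][10-12 ALLOC][13-13 FREE][14-30 ALLOC][31-56 FREE]
Op 10: b = realloc(b, 15) -> b = 31; heap: [0-9 FREE][10-12 ALLOC][13-13 FREE][14-30 ALLOC][31-45 ALLOC][46-56 FREE]
Free blocks: [10 1 11] total_free=22 largest=11 -> 100*(22-11)/22 = 1100/22 = 50

Answer: 50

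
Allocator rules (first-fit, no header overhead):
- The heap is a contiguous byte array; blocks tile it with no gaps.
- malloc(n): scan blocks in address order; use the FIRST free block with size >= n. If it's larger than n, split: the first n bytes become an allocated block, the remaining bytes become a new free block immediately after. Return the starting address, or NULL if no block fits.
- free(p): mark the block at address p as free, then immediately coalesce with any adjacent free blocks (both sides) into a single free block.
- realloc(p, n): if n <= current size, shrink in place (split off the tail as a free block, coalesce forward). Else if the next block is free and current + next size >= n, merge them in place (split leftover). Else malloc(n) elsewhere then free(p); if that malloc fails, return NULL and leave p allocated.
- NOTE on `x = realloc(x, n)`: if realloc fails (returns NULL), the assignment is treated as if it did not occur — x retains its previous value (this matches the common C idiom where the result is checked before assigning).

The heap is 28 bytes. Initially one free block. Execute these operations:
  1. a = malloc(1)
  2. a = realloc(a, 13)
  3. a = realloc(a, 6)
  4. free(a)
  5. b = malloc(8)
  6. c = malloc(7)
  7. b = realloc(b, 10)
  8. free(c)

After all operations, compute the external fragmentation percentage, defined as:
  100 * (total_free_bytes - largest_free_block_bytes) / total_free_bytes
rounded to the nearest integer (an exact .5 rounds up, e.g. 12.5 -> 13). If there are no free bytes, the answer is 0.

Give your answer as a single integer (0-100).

Answer: 17

Derivation:
Op 1: a = malloc(1) -> a = 0; heap: [0-0 ALLOC][1-27 FREE]
Op 2: a = realloc(a, 13) -> a = 0; heap: [0-12 ALLOC][13-27 FREE]
Op 3: a = realloc(a, 6) -> a = 0; heap: [0-5 ALLOC][6-27 FREE]
Op 4: free(a) -> (freed a); heap: [0-27 FREE]
Op 5: b = malloc(8) -> b = 0; heap: [0-7 ALLOC][8-27 FREE]
Op 6: c = malloc(7) -> c = 8; heap: [0-7 ALLOC][8-14 ALLOC][15-27 FREE]
Op 7: b = realloc(b, 10) -> b = 15; heap: [0-7 FREE][8-14 ALLOC][15-24 ALLOC][25-27 FREE]
Op 8: free(c) -> (freed c); heap: [0-14 FREE][15-24 ALLOC][25-27 FREE]
Free blocks: [15 3] total_free=18 largest=15 -> 100*(18-15)/18 = 300/18 ≈ 16.667 -> rounds to 17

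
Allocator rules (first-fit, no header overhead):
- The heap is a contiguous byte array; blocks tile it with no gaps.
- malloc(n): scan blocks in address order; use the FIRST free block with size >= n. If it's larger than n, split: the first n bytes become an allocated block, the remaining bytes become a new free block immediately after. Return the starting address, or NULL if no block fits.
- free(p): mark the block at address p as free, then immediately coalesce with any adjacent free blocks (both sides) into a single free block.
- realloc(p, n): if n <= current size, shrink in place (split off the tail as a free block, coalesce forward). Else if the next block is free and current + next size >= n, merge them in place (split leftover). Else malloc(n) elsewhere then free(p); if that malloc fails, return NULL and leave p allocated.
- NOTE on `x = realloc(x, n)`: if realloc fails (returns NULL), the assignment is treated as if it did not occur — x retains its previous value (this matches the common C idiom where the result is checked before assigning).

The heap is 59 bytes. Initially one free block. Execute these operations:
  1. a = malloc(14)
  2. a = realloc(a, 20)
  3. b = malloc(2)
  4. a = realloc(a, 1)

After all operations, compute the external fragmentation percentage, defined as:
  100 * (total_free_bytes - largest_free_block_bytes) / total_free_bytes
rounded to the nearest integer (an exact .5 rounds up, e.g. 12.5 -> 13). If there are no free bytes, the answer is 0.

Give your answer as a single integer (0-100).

Answer: 34

Derivation:
Op 1: a = malloc(14) -> a = 0; heap: [0-13 ALLOC][14-58 FREE]
Op 2: a = realloc(a, 20) -> a = 0; heap: [0-19 ALLOC][20-58 FREE]
Op 3: b = malloc(2) -> b = 20; heap: [0-19 ALLOC][20-21 ALLOC][22-58 FREE]
Op 4: a = realloc(a, 1) -> a = 0; heap: [0-0 ALLOC][1-19 FREE][20-21 ALLOC][22-58 FREE]
Free blocks: [19 37] total_free=56 largest=37 -> 100*(56-37)/56 = 1900/56 ≈ 33.929 -> rounds to 34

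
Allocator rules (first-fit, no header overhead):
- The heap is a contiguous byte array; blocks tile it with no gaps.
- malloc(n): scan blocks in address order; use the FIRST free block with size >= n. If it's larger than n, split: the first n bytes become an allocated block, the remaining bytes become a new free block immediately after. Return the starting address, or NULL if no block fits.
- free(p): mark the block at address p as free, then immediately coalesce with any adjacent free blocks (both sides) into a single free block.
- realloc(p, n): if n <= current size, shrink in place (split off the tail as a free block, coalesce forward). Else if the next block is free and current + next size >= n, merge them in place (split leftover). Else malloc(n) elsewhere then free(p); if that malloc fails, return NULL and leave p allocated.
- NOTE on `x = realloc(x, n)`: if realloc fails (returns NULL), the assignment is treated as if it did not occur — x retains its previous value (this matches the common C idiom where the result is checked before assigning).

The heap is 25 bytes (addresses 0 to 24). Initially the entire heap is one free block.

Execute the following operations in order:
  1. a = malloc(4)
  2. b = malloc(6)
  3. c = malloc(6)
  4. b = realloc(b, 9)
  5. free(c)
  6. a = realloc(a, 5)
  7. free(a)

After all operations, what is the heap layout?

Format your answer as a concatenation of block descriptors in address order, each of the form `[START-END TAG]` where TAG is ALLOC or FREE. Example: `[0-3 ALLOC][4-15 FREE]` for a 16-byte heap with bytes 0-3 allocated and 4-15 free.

Op 1: a = malloc(4) -> a = 0; heap: [0-3 ALLOC][4-24 FREE]
Op 2: b = malloc(6) -> b = 4; heap: [0-3 ALLOC][4-9 ALLOC][10-24 FREE]
Op 3: c = malloc(6) -> c = 10; heap: [0-3 ALLOC][4-9 ALLOC][10-15 ALLOC][16-24 FREE]
Op 4: b = realloc(b, 9) -> b = 16; heap: [0-3 ALLOC][4-9 FREE][10-15 ALLOC][16-24 ALLOC]
Op 5: free(c) -> (freed c); heap: [0-3 ALLOC][4-15 FREE][16-24 ALLOC]
Op 6: a = realloc(a, 5) -> a = 0; heap: [0-4 ALLOC][5-15 FREE][16-24 ALLOC]
Op 7: free(a) -> (freed a); heap: [0-15 FREE][16-24 ALLOC]

Answer: [0-15 FREE][16-24 ALLOC]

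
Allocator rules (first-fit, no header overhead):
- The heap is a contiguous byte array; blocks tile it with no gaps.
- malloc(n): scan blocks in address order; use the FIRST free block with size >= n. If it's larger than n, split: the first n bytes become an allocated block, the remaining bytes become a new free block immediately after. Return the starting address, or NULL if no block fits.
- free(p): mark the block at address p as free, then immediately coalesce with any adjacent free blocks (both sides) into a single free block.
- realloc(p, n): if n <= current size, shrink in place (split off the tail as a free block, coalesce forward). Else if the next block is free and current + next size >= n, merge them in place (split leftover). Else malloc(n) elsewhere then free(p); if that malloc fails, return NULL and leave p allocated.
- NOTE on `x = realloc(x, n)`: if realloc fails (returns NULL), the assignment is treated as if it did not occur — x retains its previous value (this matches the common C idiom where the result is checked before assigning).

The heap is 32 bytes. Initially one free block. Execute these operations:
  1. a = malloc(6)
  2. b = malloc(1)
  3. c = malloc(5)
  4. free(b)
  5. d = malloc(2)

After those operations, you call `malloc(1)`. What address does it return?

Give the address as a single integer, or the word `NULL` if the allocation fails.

Answer: 6

Derivation:
Op 1: a = malloc(6) -> a = 0; heap: [0-5 ALLOC][6-31 FREE]
Op 2: b = malloc(1) -> b = 6; heap: [0-5 ALLOC][6-6 ALLOC][7-31 FREE]
Op 3: c = malloc(5) -> c = 7; heap: [0-5 ALLOC][6-6 ALLOC][7-11 ALLOC][12-31 FREE]
Op 4: free(b) -> (freed b); heap: [0-5 ALLOC][6-6 FREE][7-11 ALLOC][12-31 FREE]
Op 5: d = malloc(2) -> d = 12; heap: [0-5 ALLOC][6-6 FREE][7-11 ALLOC][12-13 ALLOC][14-31 FREE]
malloc(1): first-fit scan over [0-5 ALLOC][6-6 FREE][7-11 ALLOC][12-13 ALLOC][14-31 FREE] -> 6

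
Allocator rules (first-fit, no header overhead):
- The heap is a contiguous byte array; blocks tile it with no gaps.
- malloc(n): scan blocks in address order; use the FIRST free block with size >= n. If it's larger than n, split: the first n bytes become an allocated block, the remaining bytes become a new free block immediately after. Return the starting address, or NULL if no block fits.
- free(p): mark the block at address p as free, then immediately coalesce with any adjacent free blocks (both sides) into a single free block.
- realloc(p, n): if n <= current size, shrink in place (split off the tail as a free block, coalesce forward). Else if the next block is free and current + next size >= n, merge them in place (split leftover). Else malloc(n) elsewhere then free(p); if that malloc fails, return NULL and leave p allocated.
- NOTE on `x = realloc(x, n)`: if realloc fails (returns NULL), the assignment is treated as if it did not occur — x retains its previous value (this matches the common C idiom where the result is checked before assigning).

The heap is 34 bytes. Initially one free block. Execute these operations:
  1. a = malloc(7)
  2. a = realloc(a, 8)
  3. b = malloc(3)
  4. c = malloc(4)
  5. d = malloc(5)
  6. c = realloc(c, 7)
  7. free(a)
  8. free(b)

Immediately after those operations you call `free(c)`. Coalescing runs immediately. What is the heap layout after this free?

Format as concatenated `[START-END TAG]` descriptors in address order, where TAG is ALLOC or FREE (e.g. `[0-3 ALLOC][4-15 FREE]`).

Op 1: a = malloc(7) -> a = 0; heap: [0-6 ALLOC][7-33 FREE]
Op 2: a = realloc(a, 8) -> a = 0; heap: [0-7 ALLOC][8-33 FREE]
Op 3: b = malloc(3) -> b = 8; heap: [0-7 ALLOC][8-10 ALLOC][11-33 FREE]
Op 4: c = malloc(4) -> c = 11; heap: [0-7 ALLOC][8-10 ALLOC][11-14 ALLOC][15-33 FREE]
Op 5: d = malloc(5) -> d = 15; heap: [0-7 ALLOC][8-10 ALLOC][11-14 ALLOC][15-19 ALLOC][20-33 FREE]
Op 6: c = realloc(c, 7) -> c = 20; heap: [0-7 ALLOC][8-10 ALLOC][11-14 FREE][15-19 ALLOC][20-26 ALLOC][27-33 FREE]
Op 7: free(a) -> (freed a); heap: [0-7 FREE][8-10 ALLOC][11-14 FREE][15-19 ALLOC][20-26 ALLOC][27-33 FREE]
Op 8: free(b) -> (freed b); heap: [0-14 FREE][15-19 ALLOC][20-26 ALLOC][27-33 FREE]
free(c): c = 20 -> block [20-26 ALLOC]; mark free, coalesce with adjacent free neighbors -> [0-14 FREE][15-19 ALLOC][20-33 FREE]

Answer: [0-14 FREE][15-19 ALLOC][20-33 FREE]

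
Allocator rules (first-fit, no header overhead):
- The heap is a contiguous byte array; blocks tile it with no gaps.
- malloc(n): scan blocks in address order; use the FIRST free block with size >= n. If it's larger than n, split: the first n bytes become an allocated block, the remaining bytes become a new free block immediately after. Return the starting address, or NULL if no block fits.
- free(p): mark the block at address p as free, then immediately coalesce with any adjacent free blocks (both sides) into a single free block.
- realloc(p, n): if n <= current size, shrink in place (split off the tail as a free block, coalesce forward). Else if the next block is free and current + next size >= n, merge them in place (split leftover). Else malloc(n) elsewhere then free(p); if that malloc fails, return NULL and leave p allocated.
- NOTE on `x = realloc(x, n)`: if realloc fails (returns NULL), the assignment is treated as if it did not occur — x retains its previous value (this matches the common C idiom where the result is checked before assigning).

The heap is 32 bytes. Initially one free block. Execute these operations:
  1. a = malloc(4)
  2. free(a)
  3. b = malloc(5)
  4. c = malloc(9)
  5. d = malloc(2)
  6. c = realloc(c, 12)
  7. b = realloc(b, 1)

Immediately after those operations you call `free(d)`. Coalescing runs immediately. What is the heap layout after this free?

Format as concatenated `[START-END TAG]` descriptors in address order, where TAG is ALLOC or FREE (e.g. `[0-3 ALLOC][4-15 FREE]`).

Op 1: a = malloc(4) -> a = 0; heap: [0-3 ALLOC][4-31 FREE]
Op 2: free(a) -> (freed a); heap: [0-31 FREE]
Op 3: b = malloc(5) -> b = 0; heap: [0-4 ALLOC][5-31 FREE]
Op 4: c = malloc(9) -> c = 5; heap: [0-4 ALLOC][5-13 ALLOC][14-31 FREE]
Op 5: d = malloc(2) -> d = 14; heap: [0-4 ALLOC][5-13 ALLOC][14-15 ALLOC][16-31 FREE]
Op 6: c = realloc(c, 12) -> c = 16; heap: [0-4 ALLOC][5-13 FREE][14-15 ALLOC][16-27 ALLOC][28-31 FREE]
Op 7: b = realloc(b, 1) -> b = 0; heap: [0-0 ALLOC][1-13 FREE][14-15 ALLOC][16-27 ALLOC][28-31 FREE]
free(d): d = 14 -> block [14-15 ALLOC]; mark free, coalesce with adjacent free neighbors -> [0-0 ALLOC][1-15 FREE][16-27 ALLOC][28-31 FREE]

Answer: [0-0 ALLOC][1-15 FREE][16-27 ALLOC][28-31 FREE]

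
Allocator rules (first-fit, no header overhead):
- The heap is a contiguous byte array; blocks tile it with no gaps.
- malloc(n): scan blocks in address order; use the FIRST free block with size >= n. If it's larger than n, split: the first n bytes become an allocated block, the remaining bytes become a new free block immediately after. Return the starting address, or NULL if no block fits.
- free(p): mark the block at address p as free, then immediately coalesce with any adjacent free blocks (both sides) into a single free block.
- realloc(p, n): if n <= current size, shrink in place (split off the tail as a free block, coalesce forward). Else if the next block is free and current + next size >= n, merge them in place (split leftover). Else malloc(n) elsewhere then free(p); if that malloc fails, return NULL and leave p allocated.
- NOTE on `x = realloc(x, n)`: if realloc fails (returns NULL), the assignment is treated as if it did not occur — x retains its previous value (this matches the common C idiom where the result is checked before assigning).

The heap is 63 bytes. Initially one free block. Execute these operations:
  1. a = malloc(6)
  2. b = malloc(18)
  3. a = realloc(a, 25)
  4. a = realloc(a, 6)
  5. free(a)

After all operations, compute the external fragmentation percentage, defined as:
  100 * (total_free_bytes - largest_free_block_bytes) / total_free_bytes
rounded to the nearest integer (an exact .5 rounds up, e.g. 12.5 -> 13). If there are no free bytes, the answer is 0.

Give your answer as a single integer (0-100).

Answer: 13

Derivation:
Op 1: a = malloc(6) -> a = 0; heap: [0-5 ALLOC][6-62 FREE]
Op 2: b = malloc(18) -> b = 6; heap: [0-5 ALLOC][6-23 ALLOC][24-62 FREE]
Op 3: a = realloc(a, 25) -> a = 24; heap: [0-5 FREE][6-23 ALLOC][24-48 ALLOC][49-62 FREE]
Op 4: a = realloc(a, 6) -> a = 24; heap: [0-5 FREE][6-23 ALLOC][24-29 ALLOC][30-62 FREE]
Op 5: free(a) -> (freed a); heap: [0-5 FREE][6-23 ALLOC][24-62 FREE]
Free blocks: [6 39] total_free=45 largest=39 -> 100*(45-39)/45 = 600/45 ≈ 13.333 -> rounds to 13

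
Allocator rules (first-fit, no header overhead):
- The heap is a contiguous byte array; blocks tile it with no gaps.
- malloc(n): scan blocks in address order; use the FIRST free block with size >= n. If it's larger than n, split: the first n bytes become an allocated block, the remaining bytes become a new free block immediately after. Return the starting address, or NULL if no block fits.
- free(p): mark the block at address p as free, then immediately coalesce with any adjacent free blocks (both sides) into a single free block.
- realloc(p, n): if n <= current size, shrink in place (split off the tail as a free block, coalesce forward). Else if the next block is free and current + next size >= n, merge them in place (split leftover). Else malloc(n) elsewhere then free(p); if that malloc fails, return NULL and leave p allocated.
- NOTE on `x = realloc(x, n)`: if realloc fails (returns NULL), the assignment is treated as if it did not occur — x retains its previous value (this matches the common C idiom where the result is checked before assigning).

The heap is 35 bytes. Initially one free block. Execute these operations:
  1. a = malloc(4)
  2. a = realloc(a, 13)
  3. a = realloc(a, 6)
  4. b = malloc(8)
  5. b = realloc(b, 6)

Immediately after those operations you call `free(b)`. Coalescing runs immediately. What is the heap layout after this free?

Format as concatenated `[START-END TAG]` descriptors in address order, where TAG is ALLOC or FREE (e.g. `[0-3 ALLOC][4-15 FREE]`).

Op 1: a = malloc(4) -> a = 0; heap: [0-3 ALLOC][4-34 FREE]
Op 2: a = realloc(a, 13) -> a = 0; heap: [0-12 ALLOC][13-34 FREE]
Op 3: a = realloc(a, 6) -> a = 0; heap: [0-5 ALLOC][6-34 FREE]
Op 4: b = malloc(8) -> b = 6; heap: [0-5 ALLOC][6-13 ALLOC][14-34 FREE]
Op 5: b = realloc(b, 6) -> b = 6; heap: [0-5 ALLOC][6-11 ALLOC][12-34 FREE]
free(b): b = 6 -> block [6-11 ALLOC]; mark free, coalesce with adjacent free neighbors -> [0-5 ALLOC][6-34 FREE]

Answer: [0-5 ALLOC][6-34 FREE]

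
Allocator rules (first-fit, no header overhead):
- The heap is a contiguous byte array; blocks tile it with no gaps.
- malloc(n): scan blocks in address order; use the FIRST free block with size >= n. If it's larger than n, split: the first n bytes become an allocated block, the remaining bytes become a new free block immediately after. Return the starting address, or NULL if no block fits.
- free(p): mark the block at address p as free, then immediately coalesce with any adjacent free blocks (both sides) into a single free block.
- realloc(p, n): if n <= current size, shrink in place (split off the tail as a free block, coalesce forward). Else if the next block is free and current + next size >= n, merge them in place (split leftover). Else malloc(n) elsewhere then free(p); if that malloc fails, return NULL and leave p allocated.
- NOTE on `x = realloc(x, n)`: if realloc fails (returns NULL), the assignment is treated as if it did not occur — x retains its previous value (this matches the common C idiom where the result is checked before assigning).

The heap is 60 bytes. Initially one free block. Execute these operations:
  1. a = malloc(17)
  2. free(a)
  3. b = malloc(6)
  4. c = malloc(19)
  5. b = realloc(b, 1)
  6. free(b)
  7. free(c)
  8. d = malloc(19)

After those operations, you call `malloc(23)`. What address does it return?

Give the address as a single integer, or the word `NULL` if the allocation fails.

Answer: 19

Derivation:
Op 1: a = malloc(17) -> a = 0; heap: [0-16 ALLOC][17-59 FREE]
Op 2: free(a) -> (freed a); heap: [0-59 FREE]
Op 3: b = malloc(6) -> b = 0; heap: [0-5 ALLOC][6-59 FREE]
Op 4: c = malloc(19) -> c = 6; heap: [0-5 ALLOC][6-24 ALLOC][25-59 FREE]
Op 5: b = realloc(b, 1) -> b = 0; heap: [0-0 ALLOC][1-5 FREE][6-24 ALLOC][25-59 FREE]
Op 6: free(b) -> (freed b); heap: [0-5 FREE][6-24 ALLOC][25-59 FREE]
Op 7: free(c) -> (freed c); heap: [0-59 FREE]
Op 8: d = malloc(19) -> d = 0; heap: [0-18 ALLOC][19-59 FREE]
malloc(23): first-fit scan over [0-18 ALLOC][19-59 FREE] -> 19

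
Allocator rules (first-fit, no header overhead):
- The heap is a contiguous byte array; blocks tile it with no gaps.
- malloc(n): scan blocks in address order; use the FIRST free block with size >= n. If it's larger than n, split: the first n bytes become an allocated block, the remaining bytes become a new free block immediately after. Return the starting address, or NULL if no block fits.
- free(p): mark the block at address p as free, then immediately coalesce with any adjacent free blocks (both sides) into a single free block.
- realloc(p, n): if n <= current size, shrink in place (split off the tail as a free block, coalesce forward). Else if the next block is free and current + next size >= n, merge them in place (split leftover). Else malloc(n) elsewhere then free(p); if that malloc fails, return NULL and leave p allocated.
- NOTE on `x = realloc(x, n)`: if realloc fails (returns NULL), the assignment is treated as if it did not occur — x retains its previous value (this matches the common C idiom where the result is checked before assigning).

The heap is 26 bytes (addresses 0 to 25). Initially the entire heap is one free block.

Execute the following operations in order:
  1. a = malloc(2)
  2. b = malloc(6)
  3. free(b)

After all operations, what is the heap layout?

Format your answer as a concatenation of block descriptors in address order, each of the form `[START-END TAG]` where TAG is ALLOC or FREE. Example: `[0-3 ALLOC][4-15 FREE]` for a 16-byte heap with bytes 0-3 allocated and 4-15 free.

Answer: [0-1 ALLOC][2-25 FREE]

Derivation:
Op 1: a = malloc(2) -> a = 0; heap: [0-1 ALLOC][2-25 FREE]
Op 2: b = malloc(6) -> b = 2; heap: [0-1 ALLOC][2-7 ALLOC][8-25 FREE]
Op 3: free(b) -> (freed b); heap: [0-1 ALLOC][2-25 FREE]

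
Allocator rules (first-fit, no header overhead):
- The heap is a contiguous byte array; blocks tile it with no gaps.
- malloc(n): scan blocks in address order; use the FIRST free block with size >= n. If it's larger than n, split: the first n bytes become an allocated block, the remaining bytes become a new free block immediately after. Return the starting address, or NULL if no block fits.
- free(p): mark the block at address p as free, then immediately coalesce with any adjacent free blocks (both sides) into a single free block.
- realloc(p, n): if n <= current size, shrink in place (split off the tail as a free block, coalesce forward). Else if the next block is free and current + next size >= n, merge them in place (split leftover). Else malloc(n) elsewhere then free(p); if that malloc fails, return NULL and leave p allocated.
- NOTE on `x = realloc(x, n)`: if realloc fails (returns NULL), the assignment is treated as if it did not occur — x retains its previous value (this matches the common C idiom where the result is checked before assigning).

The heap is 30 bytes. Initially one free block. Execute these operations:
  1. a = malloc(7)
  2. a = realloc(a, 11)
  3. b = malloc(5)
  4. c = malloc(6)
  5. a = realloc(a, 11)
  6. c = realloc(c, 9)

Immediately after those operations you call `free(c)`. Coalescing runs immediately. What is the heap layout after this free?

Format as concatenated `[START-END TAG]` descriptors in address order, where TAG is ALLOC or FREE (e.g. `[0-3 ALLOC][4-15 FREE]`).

Answer: [0-10 ALLOC][11-15 ALLOC][16-29 FREE]

Derivation:
Op 1: a = malloc(7) -> a = 0; heap: [0-6 ALLOC][7-29 FREE]
Op 2: a = realloc(a, 11) -> a = 0; heap: [0-10 ALLOC][11-29 FREE]
Op 3: b = malloc(5) -> b = 11; heap: [0-10 ALLOC][11-15 ALLOC][16-29 FREE]
Op 4: c = malloc(6) -> c = 16; heap: [0-10 ALLOC][11-15 ALLOC][16-21 ALLOC][22-29 FREE]
Op 5: a = realloc(a, 11) -> a = 0; heap: [0-10 ALLOC][11-15 ALLOC][16-21 ALLOC][22-29 FREE]
Op 6: c = realloc(c, 9) -> c = 16; heap: [0-10 ALLOC][11-15 ALLOC][16-24 ALLOC][25-29 FREE]
free(c): c = 16 -> block [16-24 ALLOC]; mark free, coalesce with adjacent free neighbors -> [0-10 ALLOC][11-15 ALLOC][16-29 FREE]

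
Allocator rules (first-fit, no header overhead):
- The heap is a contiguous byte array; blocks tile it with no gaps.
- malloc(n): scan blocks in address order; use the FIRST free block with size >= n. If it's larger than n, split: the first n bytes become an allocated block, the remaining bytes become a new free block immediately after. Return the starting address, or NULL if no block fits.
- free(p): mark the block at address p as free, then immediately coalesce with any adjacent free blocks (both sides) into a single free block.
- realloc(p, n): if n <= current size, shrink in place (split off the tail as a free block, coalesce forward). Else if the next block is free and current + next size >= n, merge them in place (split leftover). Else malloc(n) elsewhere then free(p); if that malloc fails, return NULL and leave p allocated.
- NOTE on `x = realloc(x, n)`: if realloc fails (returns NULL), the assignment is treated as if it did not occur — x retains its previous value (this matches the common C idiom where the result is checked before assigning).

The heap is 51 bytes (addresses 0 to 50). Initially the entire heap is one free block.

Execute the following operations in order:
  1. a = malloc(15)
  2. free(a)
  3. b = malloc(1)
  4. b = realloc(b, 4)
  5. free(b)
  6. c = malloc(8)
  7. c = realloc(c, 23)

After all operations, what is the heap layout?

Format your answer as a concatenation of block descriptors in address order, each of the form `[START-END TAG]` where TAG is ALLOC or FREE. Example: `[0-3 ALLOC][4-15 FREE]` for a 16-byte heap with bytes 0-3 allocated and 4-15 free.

Op 1: a = malloc(15) -> a = 0; heap: [0-14 ALLOC][15-50 FREE]
Op 2: free(a) -> (freed a); heap: [0-50 FREE]
Op 3: b = malloc(1) -> b = 0; heap: [0-0 ALLOC][1-50 FREE]
Op 4: b = realloc(b, 4) -> b = 0; heap: [0-3 ALLOC][4-50 FREE]
Op 5: free(b) -> (freed b); heap: [0-50 FREE]
Op 6: c = malloc(8) -> c = 0; heap: [0-7 ALLOC][8-50 FREE]
Op 7: c = realloc(c, 23) -> c = 0; heap: [0-22 ALLOC][23-50 FREE]

Answer: [0-22 ALLOC][23-50 FREE]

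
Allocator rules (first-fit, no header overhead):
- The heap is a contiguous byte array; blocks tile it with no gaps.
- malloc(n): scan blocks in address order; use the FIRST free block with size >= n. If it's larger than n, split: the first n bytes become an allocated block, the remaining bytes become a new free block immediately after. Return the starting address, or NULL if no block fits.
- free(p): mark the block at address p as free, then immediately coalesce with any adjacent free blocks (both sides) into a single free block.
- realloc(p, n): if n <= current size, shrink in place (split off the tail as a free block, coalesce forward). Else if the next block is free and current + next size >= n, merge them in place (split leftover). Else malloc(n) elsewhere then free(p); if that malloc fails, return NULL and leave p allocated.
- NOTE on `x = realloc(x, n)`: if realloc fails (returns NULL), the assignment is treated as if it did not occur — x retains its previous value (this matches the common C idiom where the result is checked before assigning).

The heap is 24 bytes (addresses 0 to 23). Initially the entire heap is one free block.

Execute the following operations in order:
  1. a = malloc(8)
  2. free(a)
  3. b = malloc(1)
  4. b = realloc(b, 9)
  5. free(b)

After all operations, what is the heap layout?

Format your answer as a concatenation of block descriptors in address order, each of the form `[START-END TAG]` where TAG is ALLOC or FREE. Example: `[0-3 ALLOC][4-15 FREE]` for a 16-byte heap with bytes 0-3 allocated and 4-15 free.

Answer: [0-23 FREE]

Derivation:
Op 1: a = malloc(8) -> a = 0; heap: [0-7 ALLOC][8-23 FREE]
Op 2: free(a) -> (freed a); heap: [0-23 FREE]
Op 3: b = malloc(1) -> b = 0; heap: [0-0 ALLOC][1-23 FREE]
Op 4: b = realloc(b, 9) -> b = 0; heap: [0-8 ALLOC][9-23 FREE]
Op 5: free(b) -> (freed b); heap: [0-23 FREE]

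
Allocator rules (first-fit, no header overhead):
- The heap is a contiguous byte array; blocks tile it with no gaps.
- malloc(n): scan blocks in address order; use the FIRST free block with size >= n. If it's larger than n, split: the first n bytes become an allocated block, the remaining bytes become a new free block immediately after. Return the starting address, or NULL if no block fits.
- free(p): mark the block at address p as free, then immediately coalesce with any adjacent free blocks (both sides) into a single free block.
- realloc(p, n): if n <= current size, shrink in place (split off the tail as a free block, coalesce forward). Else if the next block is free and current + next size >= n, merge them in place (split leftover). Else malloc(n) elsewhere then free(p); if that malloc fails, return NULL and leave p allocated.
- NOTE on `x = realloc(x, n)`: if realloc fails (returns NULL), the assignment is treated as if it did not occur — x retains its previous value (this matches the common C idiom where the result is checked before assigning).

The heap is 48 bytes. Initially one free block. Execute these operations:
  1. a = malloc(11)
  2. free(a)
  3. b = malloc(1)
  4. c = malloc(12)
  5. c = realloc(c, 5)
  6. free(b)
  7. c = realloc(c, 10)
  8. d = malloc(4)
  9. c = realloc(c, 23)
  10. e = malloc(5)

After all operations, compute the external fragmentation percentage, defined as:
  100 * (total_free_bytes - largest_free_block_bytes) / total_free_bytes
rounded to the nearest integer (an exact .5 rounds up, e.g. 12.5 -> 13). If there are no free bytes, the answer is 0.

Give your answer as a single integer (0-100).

Answer: 38

Derivation:
Op 1: a = malloc(11) -> a = 0; heap: [0-10 ALLOC][11-47 FREE]
Op 2: free(a) -> (freed a); heap: [0-47 FREE]
Op 3: b = malloc(1) -> b = 0; heap: [0-0 ALLOC][1-47 FREE]
Op 4: c = malloc(12) -> c = 1; heap: [0-0 ALLOC][1-12 ALLOC][13-47 FREE]
Op 5: c = realloc(c, 5) -> c = 1; heap: [0-0 ALLOC][1-5 ALLOC][6-47 FREE]
Op 6: free(b) -> (freed b); heap: [0-0 FREE][1-5 ALLOC][6-47 FREE]
Op 7: c = realloc(c, 10) -> c = 1; heap: [0-0 FREE][1-10 ALLOC][11-47 FREE]
Op 8: d = malloc(4) -> d = 11; heap: [0-0 FREE][1-10 ALLOC][11-14 ALLOC][15-47 FREE]
Op 9: c = realloc(c, 23) -> c = 15; heap: [0-10 FREE][11-14 ALLOC][15-37 ALLOC][38-47 FREE]
Op 10: e = malloc(5) -> e = 0; heap: [0-4 ALLOC][5-10 FREE][11-14 ALLOC][15-37 ALLOC][38-47 FREE]
Free blocks: [6 10] total_free=16 largest=10 -> 100*(16-10)/16 = 600/16 = 37.5 -> rounds to 38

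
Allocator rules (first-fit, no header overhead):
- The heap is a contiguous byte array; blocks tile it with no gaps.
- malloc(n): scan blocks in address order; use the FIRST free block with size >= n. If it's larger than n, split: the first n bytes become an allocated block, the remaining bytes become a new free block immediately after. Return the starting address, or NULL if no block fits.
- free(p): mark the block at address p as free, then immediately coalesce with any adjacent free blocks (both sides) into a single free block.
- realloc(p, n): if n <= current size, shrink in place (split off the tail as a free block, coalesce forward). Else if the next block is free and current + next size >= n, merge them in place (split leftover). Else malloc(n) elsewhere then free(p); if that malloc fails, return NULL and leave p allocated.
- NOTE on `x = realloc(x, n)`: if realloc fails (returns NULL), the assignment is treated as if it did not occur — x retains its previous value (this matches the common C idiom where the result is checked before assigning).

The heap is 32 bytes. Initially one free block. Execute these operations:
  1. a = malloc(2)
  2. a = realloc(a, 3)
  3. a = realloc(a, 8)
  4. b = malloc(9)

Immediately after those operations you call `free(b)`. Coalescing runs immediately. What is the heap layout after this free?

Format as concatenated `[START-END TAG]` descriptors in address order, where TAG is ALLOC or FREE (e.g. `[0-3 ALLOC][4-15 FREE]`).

Op 1: a = malloc(2) -> a = 0; heap: [0-1 ALLOC][2-31 FREE]
Op 2: a = realloc(a, 3) -> a = 0; heap: [0-2 ALLOC][3-31 FREE]
Op 3: a = realloc(a, 8) -> a = 0; heap: [0-7 ALLOC][8-31 FREE]
Op 4: b = malloc(9) -> b = 8; heap: [0-7 ALLOC][8-16 ALLOC][17-31 FREE]
free(b): b = 8 -> block [8-16 ALLOC]; mark free, coalesce with adjacent free neighbors -> [0-7 ALLOC][8-31 FREE]

Answer: [0-7 ALLOC][8-31 FREE]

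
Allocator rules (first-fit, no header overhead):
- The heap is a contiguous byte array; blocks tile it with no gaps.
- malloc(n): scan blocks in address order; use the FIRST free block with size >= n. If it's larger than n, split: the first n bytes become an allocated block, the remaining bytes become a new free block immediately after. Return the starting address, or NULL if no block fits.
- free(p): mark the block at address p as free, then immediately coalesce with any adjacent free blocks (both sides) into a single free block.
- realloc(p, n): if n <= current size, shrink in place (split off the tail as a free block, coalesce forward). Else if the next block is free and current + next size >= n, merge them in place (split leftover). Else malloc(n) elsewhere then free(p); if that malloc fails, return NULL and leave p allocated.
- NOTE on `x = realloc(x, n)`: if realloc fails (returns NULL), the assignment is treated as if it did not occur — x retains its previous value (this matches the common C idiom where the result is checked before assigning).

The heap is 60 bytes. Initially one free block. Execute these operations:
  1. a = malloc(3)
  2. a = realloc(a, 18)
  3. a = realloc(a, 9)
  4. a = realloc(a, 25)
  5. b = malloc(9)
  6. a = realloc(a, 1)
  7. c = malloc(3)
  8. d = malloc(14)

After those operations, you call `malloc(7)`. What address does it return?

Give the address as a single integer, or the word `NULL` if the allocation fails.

Answer: 18

Derivation:
Op 1: a = malloc(3) -> a = 0; heap: [0-2 ALLOC][3-59 FREE]
Op 2: a = realloc(a, 18) -> a = 0; heap: [0-17 ALLOC][18-59 FREE]
Op 3: a = realloc(a, 9) -> a = 0; heap: [0-8 ALLOC][9-59 FREE]
Op 4: a = realloc(a, 25) -> a = 0; heap: [0-24 ALLOC][25-59 FREE]
Op 5: b = malloc(9) -> b = 25; heap: [0-24 ALLOC][25-33 ALLOC][34-59 FREE]
Op 6: a = realloc(a, 1) -> a = 0; heap: [0-0 ALLOC][1-24 FREE][25-33 ALLOC][34-59 FREE]
Op 7: c = malloc(3) -> c = 1; heap: [0-0 ALLOC][1-3 ALLOC][4-24 FREE][25-33 ALLOC][34-59 FREE]
Op 8: d = malloc(14) -> d = 4; heap: [0-0 ALLOC][1-3 ALLOC][4-17 ALLOC][18-24 FREE][25-33 ALLOC][34-59 FREE]
malloc(7): first-fit scan over [0-0 ALLOC][1-3 ALLOC][4-17 ALLOC][18-24 FREE][25-33 ALLOC][34-59 FREE] -> 18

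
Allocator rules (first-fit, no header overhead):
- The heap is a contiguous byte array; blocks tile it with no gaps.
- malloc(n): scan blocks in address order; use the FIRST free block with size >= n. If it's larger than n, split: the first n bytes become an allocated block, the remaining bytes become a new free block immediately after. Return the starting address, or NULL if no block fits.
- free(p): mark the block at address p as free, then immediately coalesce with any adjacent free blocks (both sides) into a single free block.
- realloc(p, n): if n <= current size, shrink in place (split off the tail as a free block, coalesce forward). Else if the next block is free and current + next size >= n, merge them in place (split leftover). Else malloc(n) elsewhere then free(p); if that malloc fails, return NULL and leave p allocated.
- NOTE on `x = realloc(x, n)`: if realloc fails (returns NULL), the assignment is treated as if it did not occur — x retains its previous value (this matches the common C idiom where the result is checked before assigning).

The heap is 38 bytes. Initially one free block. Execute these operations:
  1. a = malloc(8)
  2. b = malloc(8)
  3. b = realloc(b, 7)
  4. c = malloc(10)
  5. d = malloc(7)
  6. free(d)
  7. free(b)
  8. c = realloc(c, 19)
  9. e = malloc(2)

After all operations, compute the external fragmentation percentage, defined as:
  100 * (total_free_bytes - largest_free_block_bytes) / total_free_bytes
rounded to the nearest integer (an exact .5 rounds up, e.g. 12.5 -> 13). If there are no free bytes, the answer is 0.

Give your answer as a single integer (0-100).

Op 1: a = malloc(8) -> a = 0; heap: [0-7 ALLOC][8-37 FREE]
Op 2: b = malloc(8) -> b = 8; heap: [0-7 ALLOC][8-15 ALLOC][16-37 FREE]
Op 3: b = realloc(b, 7) -> b = 8; heap: [0-7 ALLOC][8-14 ALLOC][15-37 FREE]
Op 4: c = malloc(10) -> c = 15; heap: [0-7 ALLOC][8-14 ALLOC][15-24 ALLOC][25-37 FREE]
Op 5: d = malloc(7) -> d = 25; heap: [0-7 ALLOC][8-14 ALLOC][15-24 ALLOC][25-31 ALLOC][32-37 FREE]
Op 6: free(d) -> (freed d); heap: [0-7 ALLOC][8-14 ALLOC][15-24 ALLOC][25-37 FREE]
Op 7: free(b) -> (freed b); heap: [0-7 ALLOC][8-14 FREE][15-24 ALLOC][25-37 FREE]
Op 8: c = realloc(c, 19) -> c = 15; heap: [0-7 ALLOC][8-14 FREE][15-33 ALLOC][34-37 FREE]
Op 9: e = malloc(2) -> e = 8; heap: [0-7 ALLOC][8-9 ALLOC][10-14 FREE][15-33 ALLOC][34-37 FREE]
Free blocks: [5 4] total_free=9 largest=5 -> 100*(9-5)/9 = 400/9 ≈ 44.444 -> rounds to 44

Answer: 44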